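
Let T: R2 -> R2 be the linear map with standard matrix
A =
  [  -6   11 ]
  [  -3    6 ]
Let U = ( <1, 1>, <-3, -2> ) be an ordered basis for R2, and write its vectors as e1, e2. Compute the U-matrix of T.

The j-th column of [T]_U is [T(ej)]_U.
T(e1) = A e1 = <5, 3> = -e1 - 2e2, so column 1 is <-1, -2>.
Repeating for e2 and assembling the columns gives [[-1, -1], [-2, 1]].

[[-1, -1], [-2, 1]]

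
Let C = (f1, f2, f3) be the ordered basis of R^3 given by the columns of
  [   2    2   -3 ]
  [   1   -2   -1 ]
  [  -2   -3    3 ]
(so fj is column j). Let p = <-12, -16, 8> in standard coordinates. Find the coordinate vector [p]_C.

<-4, 4, 4>

We seek scalars with c_1 f1 + ... + c_3 f3 = p; equivalently solve M c = p where the columns of M are f1, ..., f3.
Row-reducing the augmented matrix [M | p] gives c = (-4, 4, 4).
Check: -4f1 + 4f2 + 4f3 = <-12, -16, 8>.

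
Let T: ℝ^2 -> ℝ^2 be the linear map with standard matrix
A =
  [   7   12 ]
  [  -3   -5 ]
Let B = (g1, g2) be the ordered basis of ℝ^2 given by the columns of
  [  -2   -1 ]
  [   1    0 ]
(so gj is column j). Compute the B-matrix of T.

[[1, 3], [0, 1]]

The j-th column of [T]_B is [T(gj)]_B.
T(g1) = A g1 = <-2, 1> = g1 + 0·g2, so column 1 is <1, 0>.
Repeating for g2 and assembling the columns gives [[1, 3], [0, 1]].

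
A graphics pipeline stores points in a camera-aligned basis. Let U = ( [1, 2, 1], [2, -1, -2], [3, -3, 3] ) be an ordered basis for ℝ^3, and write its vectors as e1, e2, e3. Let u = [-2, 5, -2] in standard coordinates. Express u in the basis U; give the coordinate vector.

Write u = c_1 e1 + ... + c_3 e3 and solve for the c_i.
Gaussian elimination on [M | u] yields c = (1, 0, -1).
Check: e1 + 0·e2 - e3 = [-2, 5, -2].

[1, 0, -1]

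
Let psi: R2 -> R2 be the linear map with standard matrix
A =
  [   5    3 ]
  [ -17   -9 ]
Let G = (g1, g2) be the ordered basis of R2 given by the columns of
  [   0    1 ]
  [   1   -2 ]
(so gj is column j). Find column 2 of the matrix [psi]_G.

[-1, -1]

Column 2 of [psi]_G is the G-coordinate vector of psi(g2).
In standard coordinates psi(g2) = A g2 = [-1, 1].
Converting to G: [-1, 1] = -g1 - g2, so the coordinate vector is [-1, -1].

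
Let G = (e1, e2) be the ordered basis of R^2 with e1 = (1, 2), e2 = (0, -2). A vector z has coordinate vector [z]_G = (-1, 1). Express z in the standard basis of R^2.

(-1, -4)

By definition z = -e1 + e2.
Summing componentwise gives (-1, -4).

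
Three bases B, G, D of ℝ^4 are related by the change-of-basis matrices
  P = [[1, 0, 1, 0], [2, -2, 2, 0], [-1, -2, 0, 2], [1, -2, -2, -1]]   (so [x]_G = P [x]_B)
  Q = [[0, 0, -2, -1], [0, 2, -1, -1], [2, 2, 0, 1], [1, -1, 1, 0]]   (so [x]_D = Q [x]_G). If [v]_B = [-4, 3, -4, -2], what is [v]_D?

Composing the changes, [v]_D = Q P [v]_B.
Q P = [[1, 6, 2, -3], [4, 0, 6, -1], [7, -6, 4, -1], [-2, 0, -1, 2]]; applying this to [-4, 3, -4, -2] gives [12, -38, -60, 8].

[12, -38, -60, 8]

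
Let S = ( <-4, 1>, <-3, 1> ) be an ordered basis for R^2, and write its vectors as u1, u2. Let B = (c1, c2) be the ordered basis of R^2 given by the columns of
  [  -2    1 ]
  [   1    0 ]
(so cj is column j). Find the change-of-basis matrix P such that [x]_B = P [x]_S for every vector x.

Let M have columns uj and N have columns cj. Then for every x, N [x]_B = x = M [x]_S, so P = N^(-1) M.
Since det N = -1, N^(-1) has integer entries; multiplying gives P = [[1, 1], [-2, -1]].

[[1, 1], [-2, -1]]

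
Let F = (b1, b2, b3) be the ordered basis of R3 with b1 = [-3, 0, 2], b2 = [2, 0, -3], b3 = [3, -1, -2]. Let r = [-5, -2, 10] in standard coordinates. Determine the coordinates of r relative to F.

[1, -4, 2]

We seek scalars with c_1 b1 + ... + c_3 b3 = r; equivalently solve M c = r where the columns of M are b1, ..., b3.
Row-reducing the augmented matrix [M | r] gives c = (1, -4, 2).
Check: b1 - 4b2 + 2b3 = [-5, -2, 10].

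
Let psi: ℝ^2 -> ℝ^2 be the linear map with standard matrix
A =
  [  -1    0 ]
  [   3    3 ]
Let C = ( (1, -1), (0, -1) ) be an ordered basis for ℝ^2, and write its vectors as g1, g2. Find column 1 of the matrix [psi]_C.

(-1, 1)

Column 1 of [psi]_C is the C-coordinate vector of psi(g1).
In standard coordinates psi(g1) = A g1 = (-1, 0).
Converting to C: (-1, 0) = -g1 + g2, so the coordinate vector is (-1, 1).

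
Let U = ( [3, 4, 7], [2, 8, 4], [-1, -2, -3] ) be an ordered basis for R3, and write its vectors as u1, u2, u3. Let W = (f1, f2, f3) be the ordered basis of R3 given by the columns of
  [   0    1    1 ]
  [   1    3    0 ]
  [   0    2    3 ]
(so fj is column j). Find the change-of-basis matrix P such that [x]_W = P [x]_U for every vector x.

[[-2, 2, -2], [2, 2, 0], [1, 0, -1]]

Column j of P is [uj]_W, since P maps U-coordinates to W-coordinates.
Expressing u1 in W: u1 = -2f1 + 2f2 + f3, so column 1 of P is [-2, 2, 1].
Doing the same for each uj gives P = [[-2, 2, -2], [2, 2, 0], [1, 0, -1]].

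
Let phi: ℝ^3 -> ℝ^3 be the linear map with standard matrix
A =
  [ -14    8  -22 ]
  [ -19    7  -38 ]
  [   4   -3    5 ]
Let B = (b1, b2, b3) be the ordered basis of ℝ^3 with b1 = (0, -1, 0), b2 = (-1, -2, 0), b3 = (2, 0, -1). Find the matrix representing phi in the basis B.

[[3, -1, 0], [2, -2, 0], [-3, -2, -3]]

With P the matrix whose columns are b1, ..., b3, [phi]_B = P^(-1) A P.
Column by column: phi(b1) = A b1 = (-8, -7, 3); its B-coordinates (3, 2, -3) give column 1.
Continuing for each basis vector yields [phi]_B = [[3, -1, 0], [2, -2, 0], [-3, -2, -3]].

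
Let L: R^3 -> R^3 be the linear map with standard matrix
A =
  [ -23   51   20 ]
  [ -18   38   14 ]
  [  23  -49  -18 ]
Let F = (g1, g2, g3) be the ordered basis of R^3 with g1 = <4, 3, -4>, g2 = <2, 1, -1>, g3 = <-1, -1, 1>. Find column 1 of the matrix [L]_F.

<-3, -2, 3>

Compute L(g1) = A g1 = <-19, -14, 17> in standard coordinates.
Then write this in F-coordinates: solve for y in y_1 g1 + ... + y_3 g3 = <-19, -14, 17>.
This gives y = <-3, -2, 3>, which is column 1 of [L]_F.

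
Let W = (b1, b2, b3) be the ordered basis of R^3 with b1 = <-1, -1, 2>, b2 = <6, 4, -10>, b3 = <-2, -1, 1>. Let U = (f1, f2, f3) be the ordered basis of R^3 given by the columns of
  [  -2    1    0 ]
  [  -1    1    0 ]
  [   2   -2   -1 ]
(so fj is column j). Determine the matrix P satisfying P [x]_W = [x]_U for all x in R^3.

Let M have columns bj and N have columns fj. Then for every x, N [x]_U = x = M [x]_W, so P = N^(-1) M.
Since det N = 1, N^(-1) has integer entries; multiplying gives P = [[0, -2, 1], [-1, 2, 0], [0, 2, 1]].

[[0, -2, 1], [-1, 2, 0], [0, 2, 1]]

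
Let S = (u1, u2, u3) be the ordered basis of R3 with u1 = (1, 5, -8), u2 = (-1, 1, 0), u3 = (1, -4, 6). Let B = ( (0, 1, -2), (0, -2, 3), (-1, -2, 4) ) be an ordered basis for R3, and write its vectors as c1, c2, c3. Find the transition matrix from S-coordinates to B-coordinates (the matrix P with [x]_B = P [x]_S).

Let M have columns uj and N have columns cj. Then for every x, N [x]_B = x = M [x]_S, so P = N^(-1) M.
Since det N = 1, N^(-1) has integer entries; multiplying gives P = [[-1, -1, -2], [-2, -2, 2], [-1, 1, -1]].

[[-1, -1, -2], [-2, -2, 2], [-1, 1, -1]]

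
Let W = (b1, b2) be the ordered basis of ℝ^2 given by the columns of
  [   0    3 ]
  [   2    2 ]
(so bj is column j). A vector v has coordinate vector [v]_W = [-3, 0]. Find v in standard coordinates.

[0, -6]

By definition v = -3b1 + 0·b2.
Summing componentwise gives [0, -6].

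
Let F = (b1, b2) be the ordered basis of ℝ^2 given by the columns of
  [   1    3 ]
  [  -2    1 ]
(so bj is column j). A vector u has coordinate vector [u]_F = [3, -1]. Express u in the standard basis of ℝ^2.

[0, -7]

The coordinates say u = 3b1 - b2; adding the scaled basis vectors gives [0, -7].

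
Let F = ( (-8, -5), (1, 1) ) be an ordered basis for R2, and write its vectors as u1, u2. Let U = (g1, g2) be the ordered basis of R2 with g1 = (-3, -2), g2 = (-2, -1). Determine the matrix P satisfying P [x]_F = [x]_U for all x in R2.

Take x = uj: its F-coordinates are the j-th standard unit vector, so P e_j — column j of P — equals [uj]_U.
u1 = 2g1 + g2, giving column 1 = (2, 1); repeating for each j gives P = [[2, -1], [1, 1]].

[[2, -1], [1, 1]]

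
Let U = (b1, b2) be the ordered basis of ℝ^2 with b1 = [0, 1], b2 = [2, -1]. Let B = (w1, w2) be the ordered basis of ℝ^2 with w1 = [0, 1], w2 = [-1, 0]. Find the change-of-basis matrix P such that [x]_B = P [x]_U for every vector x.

[[1, -1], [0, -2]]

Let M have columns bj and N have columns wj. Then for every x, N [x]_B = x = M [x]_U, so P = N^(-1) M.
Since det N = 1, N^(-1) has integer entries; multiplying gives P = [[1, -1], [0, -2]].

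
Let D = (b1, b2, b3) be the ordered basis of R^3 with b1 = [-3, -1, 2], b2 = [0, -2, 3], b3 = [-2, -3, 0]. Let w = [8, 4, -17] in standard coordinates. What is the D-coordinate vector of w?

We seek scalars with c_1 b1 + ... + c_3 b3 = w; equivalently solve M c = w where the columns of M are b1, ..., b3.
Row-reducing the augmented matrix [M | w] gives c = (-4, -3, 2).
Check: -4b1 - 3b2 + 2b3 = [8, 4, -17].

[-4, -3, 2]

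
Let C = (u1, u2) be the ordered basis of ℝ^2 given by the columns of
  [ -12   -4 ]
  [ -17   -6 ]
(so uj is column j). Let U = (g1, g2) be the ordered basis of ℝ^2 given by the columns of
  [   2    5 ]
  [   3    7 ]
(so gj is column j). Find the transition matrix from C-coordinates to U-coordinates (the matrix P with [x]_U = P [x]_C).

Take x = uj: its C-coordinates are the j-th standard unit vector, so P e_j — column j of P — equals [uj]_U.
u1 = -g1 - 2g2, giving column 1 = (-1, -2); repeating for each j gives P = [[-1, -2], [-2, 0]].

[[-1, -2], [-2, 0]]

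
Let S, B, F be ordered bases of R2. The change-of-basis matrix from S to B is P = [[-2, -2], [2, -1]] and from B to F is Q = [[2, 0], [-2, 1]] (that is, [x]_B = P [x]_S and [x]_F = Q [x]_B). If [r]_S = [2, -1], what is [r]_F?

[-4, 9]

Apply P to get B-coordinates [-2, 5], then Q to get F-coordinates.
The result is [r]_F = [-4, 9].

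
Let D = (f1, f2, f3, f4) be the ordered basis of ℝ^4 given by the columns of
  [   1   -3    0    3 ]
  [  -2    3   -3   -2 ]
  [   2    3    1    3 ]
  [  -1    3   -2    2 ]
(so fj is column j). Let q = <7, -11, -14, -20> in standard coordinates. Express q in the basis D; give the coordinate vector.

We seek scalars with c_1 f1 + ... + c_4 f4 = q; equivalently solve M c = q where the columns of M are f1, ..., f4.
Row-reducing the augmented matrix [M | q] gives c = (4, -4, -1, -3).
Check: 4f1 - 4f2 - f3 - 3f4 = <7, -11, -14, -20>.

<4, -4, -1, -3>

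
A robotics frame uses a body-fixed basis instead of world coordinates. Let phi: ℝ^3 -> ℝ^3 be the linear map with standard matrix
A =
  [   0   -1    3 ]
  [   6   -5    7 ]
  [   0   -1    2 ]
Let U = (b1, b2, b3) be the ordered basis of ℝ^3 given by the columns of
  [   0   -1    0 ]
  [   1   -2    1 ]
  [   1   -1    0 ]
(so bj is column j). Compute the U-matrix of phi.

[[-1, 1, 0], [-2, 1, 1], [-1, -2, -3]]

Let P have columns b1, ..., b3. Then [phi]_U = P^(-1) A P.
Here det P = -1, so P^(-1) is integer; computing A P first and then P^(-1)(A P) gives [[-1, 1, 0], [-2, 1, 1], [-1, -2, -3]].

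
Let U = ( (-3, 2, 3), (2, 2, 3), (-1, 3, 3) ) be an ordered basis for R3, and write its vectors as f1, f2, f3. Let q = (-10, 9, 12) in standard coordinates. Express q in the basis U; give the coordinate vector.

[q]_U is the unique c with M c = q, where M has columns f1, ..., f3.
Solving this 3x3 system gives c = (3, 0, 1).
Check: 3f1 + 0·f2 + f3 = (-10, 9, 12).

(3, 0, 1)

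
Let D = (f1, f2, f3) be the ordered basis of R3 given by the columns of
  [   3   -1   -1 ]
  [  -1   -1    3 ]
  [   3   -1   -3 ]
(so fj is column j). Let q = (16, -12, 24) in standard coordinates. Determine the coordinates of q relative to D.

Write q = c_1 f1 + ... + c_3 f3 and solve for the c_i.
Gaussian elimination on [M | q] yields c = (3, -3, -4).
Check: 3f1 - 3f2 - 4f3 = (16, -12, 24).

(3, -3, -4)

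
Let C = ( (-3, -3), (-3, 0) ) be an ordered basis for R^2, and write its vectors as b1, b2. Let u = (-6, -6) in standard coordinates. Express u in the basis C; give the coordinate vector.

(2, 0)

We seek scalars with c_1 b1 + c_2 b2 = u; equivalently solve M c = u where the columns of M are b1, b2.
System: -3c_1 - 3c_2 = -6, -3c_1 + 0c_2 = -6; solving gives c_1 = 2, c_2 = 0.
Check: 2b1 + 0·b2 = (-6, -6).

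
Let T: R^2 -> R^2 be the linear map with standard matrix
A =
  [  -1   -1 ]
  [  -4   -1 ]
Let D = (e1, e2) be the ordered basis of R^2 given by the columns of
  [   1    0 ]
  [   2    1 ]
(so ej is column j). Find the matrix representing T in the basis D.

With P the matrix whose columns are e1, e2, [T]_D = P^(-1) A P.
Column by column: T(e1) = A e1 = (-3, -6); its D-coordinates (-3, 0) give column 1.
Continuing for each basis vector yields [T]_D = [[-3, -1], [0, 1]].

[[-3, -1], [0, 1]]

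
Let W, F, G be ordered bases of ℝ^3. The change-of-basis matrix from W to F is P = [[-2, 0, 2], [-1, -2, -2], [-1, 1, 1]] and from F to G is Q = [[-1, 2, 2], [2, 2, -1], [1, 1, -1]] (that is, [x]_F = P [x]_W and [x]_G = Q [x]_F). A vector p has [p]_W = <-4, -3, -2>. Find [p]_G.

<22, 37, 19>

Composing the changes, [p]_G = Q P [p]_W.
Q P = [[-2, -2, -4], [-5, -5, -1], [-2, -3, -1]]; applying this to <-4, -3, -2> gives <22, 37, 19>.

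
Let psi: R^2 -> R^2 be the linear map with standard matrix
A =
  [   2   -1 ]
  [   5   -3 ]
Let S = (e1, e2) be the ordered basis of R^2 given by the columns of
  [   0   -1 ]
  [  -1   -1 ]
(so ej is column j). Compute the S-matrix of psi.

[[-2, 1], [-1, 1]]

Let P have columns e1, e2. Then [psi]_S = P^(-1) A P.
Here det P = -1, so P^(-1) is integer; computing A P first and then P^(-1)(A P) gives [[-2, 1], [-1, 1]].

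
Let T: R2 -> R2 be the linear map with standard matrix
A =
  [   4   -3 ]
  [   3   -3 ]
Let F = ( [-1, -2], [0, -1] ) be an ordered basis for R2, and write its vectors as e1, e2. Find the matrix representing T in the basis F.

[[-2, -3], [1, 3]]

Let P have columns e1, e2. Then [T]_F = P^(-1) A P.
Here det P = 1, so P^(-1) is integer; computing A P first and then P^(-1)(A P) gives [[-2, -3], [1, 3]].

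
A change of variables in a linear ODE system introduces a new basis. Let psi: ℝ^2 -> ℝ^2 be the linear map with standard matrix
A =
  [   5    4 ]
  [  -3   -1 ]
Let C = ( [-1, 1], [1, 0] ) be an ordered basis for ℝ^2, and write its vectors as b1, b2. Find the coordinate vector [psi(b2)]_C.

[-3, 2]

Compute psi(b2) = A b2 = [5, -3] in standard coordinates.
Then write this in C-coordinates: solve for y in y_1 b1 + y_2 b2 = [5, -3].
This gives y = [-3, 2], which is column 2 of [psi]_C.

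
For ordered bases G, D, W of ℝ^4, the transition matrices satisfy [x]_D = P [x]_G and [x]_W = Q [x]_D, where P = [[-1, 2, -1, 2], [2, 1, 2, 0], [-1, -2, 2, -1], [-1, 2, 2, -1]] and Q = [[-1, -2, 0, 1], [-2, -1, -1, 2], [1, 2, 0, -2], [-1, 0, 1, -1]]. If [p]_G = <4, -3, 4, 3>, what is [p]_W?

First [p]_D = P [p]_G = <-8, 13, 7, -5>.
Then [p]_W = Q [p]_D = <-23, -14, 28, 20>.

<-23, -14, 28, 20>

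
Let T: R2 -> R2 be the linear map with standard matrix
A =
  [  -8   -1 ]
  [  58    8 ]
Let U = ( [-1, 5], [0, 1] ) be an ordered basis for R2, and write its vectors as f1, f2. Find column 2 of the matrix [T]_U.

Compute T(f2) = A f2 = [-1, 8] in standard coordinates.
Then write this in U-coordinates: solve for y in y_1 f1 + y_2 f2 = [-1, 8].
This gives y = [1, 3], which is column 2 of [T]_U.

[1, 3]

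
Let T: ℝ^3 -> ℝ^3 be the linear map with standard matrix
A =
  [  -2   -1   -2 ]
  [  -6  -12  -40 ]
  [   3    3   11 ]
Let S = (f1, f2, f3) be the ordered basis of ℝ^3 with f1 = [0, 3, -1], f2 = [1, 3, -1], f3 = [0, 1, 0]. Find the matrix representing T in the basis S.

Let P have columns f1, ..., f3. Then [T]_S = P^(-1) A P.
Here det P = -1, so P^(-1) is integer; computing A P first and then P^(-1)(A P) gives [[3, 2, -2], [-1, -3, -1], [-2, 1, -3]].

[[3, 2, -2], [-1, -3, -1], [-2, 1, -3]]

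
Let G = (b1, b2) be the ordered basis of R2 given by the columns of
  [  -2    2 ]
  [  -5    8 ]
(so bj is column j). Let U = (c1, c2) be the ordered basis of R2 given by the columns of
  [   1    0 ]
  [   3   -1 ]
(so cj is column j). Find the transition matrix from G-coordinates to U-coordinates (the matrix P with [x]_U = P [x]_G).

[[-2, 2], [-1, -2]]

Column j of P is [bj]_U, since P maps G-coordinates to U-coordinates.
Expressing b1 in U: b1 = -2c1 - c2, so column 1 of P is (-2, -1).
Doing the same for each bj gives P = [[-2, 2], [-1, -2]].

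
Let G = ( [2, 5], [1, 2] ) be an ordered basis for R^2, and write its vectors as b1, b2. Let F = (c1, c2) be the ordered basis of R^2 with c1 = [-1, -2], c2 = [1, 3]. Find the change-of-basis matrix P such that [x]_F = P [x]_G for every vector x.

[[-1, -1], [1, 0]]

Let M have columns bj and N have columns cj. Then for every x, N [x]_F = x = M [x]_G, so P = N^(-1) M.
Since det N = -1, N^(-1) has integer entries; multiplying gives P = [[-1, -1], [1, 0]].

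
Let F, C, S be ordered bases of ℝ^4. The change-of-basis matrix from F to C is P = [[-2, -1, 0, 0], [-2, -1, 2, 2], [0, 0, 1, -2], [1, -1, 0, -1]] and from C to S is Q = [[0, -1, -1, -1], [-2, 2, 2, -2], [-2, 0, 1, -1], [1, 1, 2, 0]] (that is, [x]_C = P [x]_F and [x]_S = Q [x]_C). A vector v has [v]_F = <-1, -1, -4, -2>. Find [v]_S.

Apply P to get C-coordinates <3, -9, 0, 2>, then Q to get S-coordinates.
The result is [v]_S = <7, -28, -8, -6>.

<7, -28, -8, -6>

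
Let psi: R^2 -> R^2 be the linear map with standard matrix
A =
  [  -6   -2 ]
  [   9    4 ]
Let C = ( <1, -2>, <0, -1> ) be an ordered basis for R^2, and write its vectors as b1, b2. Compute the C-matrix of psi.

[[-2, 2], [3, 0]]

The j-th column of [psi]_C is [psi(bj)]_C.
psi(b1) = A b1 = <-2, 1> = -2b1 + 3b2, so column 1 is <-2, 3>.
Repeating for b2 and assembling the columns gives [[-2, 2], [3, 0]].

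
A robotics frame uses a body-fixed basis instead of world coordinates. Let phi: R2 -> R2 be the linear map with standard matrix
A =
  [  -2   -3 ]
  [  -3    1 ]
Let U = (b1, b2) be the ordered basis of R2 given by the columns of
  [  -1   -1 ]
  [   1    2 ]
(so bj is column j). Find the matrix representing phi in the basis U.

[[-2, 3], [3, 1]]

With P the matrix whose columns are b1, b2, [phi]_U = P^(-1) A P.
Column by column: phi(b1) = A b1 = (-1, 4); its U-coordinates (-2, 3) give column 1.
Continuing for each basis vector yields [phi]_U = [[-2, 3], [3, 1]].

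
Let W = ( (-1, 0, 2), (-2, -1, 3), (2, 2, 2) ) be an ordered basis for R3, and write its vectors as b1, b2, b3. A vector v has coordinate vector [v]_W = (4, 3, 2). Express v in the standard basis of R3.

(-6, 1, 21)

By definition v = 4b1 + 3b2 + 2b3.
Summing componentwise gives (-6, 1, 21).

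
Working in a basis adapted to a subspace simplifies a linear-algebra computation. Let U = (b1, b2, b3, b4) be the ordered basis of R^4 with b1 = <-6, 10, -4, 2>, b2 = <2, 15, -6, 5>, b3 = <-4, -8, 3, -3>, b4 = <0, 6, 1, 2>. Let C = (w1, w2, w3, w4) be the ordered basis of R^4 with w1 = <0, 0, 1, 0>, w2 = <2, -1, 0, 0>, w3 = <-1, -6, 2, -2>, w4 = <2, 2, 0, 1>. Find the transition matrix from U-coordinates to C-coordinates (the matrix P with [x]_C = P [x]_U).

Column j of P is [bj]_C, since P maps U-coordinates to C-coordinates.
Expressing b1 in C: b1 = 0·w1 - 2w2 - 2w3 - 2w4, so column 1 of P is <0, -2, -2, -2>.
Doing the same for each bj gives P = [[0, -2, -1, 1], [-2, -1, -2, -2], [-2, -2, 2, 0], [-2, 1, 1, 2]].

[[0, -2, -1, 1], [-2, -1, -2, -2], [-2, -2, 2, 0], [-2, 1, 1, 2]]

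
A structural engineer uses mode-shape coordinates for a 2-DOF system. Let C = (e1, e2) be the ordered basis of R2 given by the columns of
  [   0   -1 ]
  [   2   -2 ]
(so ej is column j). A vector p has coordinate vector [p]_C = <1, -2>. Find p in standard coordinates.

p = M [p]_C, where M has columns e1, e2.
Carrying out the matrix-vector product, p = <2, 6>.

<2, 6>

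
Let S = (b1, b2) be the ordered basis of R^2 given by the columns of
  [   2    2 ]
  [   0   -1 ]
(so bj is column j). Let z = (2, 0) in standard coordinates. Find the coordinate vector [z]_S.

We seek scalars with c_1 b1 + c_2 b2 = z; equivalently solve M c = z where the columns of M are b1, b2.
System: 2c_1 + 2c_2 = 2, 0c_1 - c_2 = 0; solving gives c_1 = 1, c_2 = 0.
Check: b1 + 0·b2 = (2, 0).

(1, 0)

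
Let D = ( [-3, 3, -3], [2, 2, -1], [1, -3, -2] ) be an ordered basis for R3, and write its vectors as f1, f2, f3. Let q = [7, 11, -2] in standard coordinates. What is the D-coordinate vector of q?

We seek scalars with c_1 f1 + ... + c_3 f3 = q; equivalently solve M c = q where the columns of M are f1, ..., f3.
Row-reducing the augmented matrix [M | q] gives c = (0, 4, -1).
Check: 0·f1 + 4f2 - f3 = [7, 11, -2].

[0, 4, -1]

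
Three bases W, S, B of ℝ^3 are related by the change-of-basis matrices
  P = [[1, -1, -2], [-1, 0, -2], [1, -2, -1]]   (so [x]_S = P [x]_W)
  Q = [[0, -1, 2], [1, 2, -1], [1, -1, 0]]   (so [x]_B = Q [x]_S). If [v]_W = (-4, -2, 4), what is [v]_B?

(-4, -14, -6)

Apply P to get S-coordinates (-10, -4, -4), then Q to get B-coordinates.
The result is [v]_B = (-4, -14, -6).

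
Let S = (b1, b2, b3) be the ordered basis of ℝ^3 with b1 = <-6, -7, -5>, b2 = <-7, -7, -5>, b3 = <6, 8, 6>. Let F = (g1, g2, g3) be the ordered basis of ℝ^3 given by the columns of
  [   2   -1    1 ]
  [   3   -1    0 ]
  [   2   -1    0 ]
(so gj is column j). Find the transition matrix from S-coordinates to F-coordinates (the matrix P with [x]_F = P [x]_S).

Column j of P is [bj]_F, since P maps S-coordinates to F-coordinates.
Expressing b1 in F: b1 = -2g1 + g2 - g3, so column 1 of P is <-2, 1, -1>.
Doing the same for each bj gives P = [[-2, -2, 2], [1, 1, -2], [-1, -2, 0]].

[[-2, -2, 2], [1, 1, -2], [-1, -2, 0]]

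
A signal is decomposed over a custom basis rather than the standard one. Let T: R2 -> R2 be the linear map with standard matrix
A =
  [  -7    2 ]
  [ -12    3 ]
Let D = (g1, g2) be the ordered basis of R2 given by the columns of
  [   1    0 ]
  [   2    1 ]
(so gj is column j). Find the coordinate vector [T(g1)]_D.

[-3, 0]

Column 1 of [T]_D is the D-coordinate vector of T(g1).
In standard coordinates T(g1) = A g1 = [-3, -6].
Converting to D: [-3, -6] = -3g1 + 0·g2, so the coordinate vector is [-3, 0].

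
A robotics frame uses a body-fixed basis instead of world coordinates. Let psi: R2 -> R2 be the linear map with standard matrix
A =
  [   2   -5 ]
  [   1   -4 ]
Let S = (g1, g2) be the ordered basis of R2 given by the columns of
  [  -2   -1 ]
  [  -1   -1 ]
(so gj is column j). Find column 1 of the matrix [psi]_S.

(1, -3)

Column 1 of [psi]_S is the S-coordinate vector of psi(g1).
In standard coordinates psi(g1) = A g1 = (1, 2).
Converting to S: (1, 2) = g1 - 3g2, so the coordinate vector is (1, -3).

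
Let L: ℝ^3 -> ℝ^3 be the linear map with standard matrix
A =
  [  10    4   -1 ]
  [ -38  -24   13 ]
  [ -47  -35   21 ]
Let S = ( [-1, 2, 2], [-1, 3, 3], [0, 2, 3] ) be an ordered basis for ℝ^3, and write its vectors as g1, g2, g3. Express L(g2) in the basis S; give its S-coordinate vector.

[-2, 3, 0]

Column 2 of [L]_S is the S-coordinate vector of L(g2).
In standard coordinates L(g2) = A g2 = [-1, 5, 5].
Converting to S: [-1, 5, 5] = -2g1 + 3g2 + 0·g3, so the coordinate vector is [-2, 3, 0].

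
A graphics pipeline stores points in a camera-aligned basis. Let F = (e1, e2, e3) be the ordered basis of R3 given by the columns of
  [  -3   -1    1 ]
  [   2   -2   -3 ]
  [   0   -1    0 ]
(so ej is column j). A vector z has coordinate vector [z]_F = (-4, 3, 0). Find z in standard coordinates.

(9, -14, -3)

By definition z = -4e1 + 3e2 + 0·e3.
Summing componentwise gives (9, -14, -3).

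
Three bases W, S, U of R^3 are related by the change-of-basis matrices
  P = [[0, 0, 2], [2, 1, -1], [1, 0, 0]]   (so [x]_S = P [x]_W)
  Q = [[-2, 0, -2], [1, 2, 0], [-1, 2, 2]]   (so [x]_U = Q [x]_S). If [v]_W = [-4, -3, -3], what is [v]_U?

[20, -22, -18]

Apply P to get S-coordinates [-6, -8, -4], then Q to get U-coordinates.
The result is [v]_U = [20, -22, -18].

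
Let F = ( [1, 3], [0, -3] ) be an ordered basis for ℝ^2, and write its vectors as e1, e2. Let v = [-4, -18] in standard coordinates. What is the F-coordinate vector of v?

[v]_F is the unique c with M c = v, where M has columns e1, e2.
System: c_1 + 0c_2 = -4, 3c_1 - 3c_2 = -18; solving gives c_1 = -4, c_2 = 2.
Check: -4e1 + 2e2 = [-4, -18].

[-4, 2]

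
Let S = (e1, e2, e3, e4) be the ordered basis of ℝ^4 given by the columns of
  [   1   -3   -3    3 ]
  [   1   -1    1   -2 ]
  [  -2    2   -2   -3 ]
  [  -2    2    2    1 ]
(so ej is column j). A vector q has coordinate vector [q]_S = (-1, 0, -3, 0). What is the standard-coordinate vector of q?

By definition q = -e1 + 0·e2 - 3e3 + 0·e4.
Summing componentwise gives (8, -4, 8, -4).

(8, -4, 8, -4)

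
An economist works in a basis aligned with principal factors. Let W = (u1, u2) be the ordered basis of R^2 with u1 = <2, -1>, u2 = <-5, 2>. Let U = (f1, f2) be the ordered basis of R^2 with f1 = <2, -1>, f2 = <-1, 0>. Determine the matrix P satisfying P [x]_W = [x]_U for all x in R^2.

Column j of P is [uj]_U, since P maps W-coordinates to U-coordinates.
Expressing u1 in U: u1 = f1 + 0·f2, so column 1 of P is <1, 0>.
Doing the same for each uj gives P = [[1, -2], [0, 1]].

[[1, -2], [0, 1]]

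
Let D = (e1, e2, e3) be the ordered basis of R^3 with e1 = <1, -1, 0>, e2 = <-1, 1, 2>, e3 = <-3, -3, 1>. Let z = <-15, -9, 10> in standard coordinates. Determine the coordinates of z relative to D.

<0, 3, 4>

We seek scalars with c_1 e1 + ... + c_3 e3 = z; equivalently solve M c = z where the columns of M are e1, ..., e3.
Gaussian elimination on [M | z] yields c = (0, 3, 4).
Check: 0·e1 + 3e2 + 4e3 = <-15, -9, 10>.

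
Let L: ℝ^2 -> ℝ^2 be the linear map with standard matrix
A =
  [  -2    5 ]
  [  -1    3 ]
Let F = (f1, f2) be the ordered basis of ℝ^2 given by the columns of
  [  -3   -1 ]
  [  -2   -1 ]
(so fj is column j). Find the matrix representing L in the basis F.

With P the matrix whose columns are f1, f2, [L]_F = P^(-1) A P.
Column by column: L(f1) = A f1 = <-4, -3>; its F-coordinates <1, 1> give column 1.
Continuing for each basis vector yields [L]_F = [[1, 1], [1, 0]].

[[1, 1], [1, 0]]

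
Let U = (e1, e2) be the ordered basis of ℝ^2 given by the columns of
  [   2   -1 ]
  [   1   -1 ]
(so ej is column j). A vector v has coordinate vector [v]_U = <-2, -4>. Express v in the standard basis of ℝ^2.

v = M [v]_U, where M has columns e1, e2.
Carrying out the matrix-vector product, v = <0, 2>.

<0, 2>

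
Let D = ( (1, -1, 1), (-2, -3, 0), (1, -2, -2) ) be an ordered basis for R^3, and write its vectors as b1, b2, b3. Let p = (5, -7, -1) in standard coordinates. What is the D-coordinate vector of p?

[p]_D is the unique c with M c = p, where M has columns b1, ..., b3.
Row-reducing the augmented matrix [M | p] gives c = (3, 0, 2).
Check: 3b1 + 0·b2 + 2b3 = (5, -7, -1).

(3, 0, 2)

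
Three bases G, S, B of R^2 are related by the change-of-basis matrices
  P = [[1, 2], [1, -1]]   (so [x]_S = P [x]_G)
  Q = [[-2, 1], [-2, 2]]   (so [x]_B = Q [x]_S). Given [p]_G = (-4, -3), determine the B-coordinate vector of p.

(19, 18)

Composing the changes, [p]_B = Q P [p]_G.
Q P = [[-1, -5], [0, -6]]; applying this to (-4, -3) gives (19, 18).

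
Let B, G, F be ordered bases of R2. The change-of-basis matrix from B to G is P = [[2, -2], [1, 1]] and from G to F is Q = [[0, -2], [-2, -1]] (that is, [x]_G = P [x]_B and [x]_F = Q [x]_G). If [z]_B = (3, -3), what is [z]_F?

(0, -24)

Apply P to get G-coordinates (12, 0), then Q to get F-coordinates.
The result is [z]_F = (0, -24).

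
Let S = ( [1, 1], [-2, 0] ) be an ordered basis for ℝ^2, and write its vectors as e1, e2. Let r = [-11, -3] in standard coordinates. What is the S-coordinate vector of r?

[-3, 4]

Write r = c_1 e1 + c_2 e2 and solve for the c_i.
System: c_1 - 2c_2 = -11, c_1 + 0c_2 = -3; solving gives c_1 = -3, c_2 = 4.
Check: -3e1 + 4e2 = [-11, -3].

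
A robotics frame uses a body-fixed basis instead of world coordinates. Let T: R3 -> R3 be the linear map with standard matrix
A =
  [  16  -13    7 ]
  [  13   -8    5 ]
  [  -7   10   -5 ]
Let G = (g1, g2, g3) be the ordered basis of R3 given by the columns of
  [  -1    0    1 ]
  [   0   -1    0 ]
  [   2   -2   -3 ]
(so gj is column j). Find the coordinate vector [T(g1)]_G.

(3, 3, 1)

Column 1 of [T]_G is the G-coordinate vector of T(g1).
In standard coordinates T(g1) = A g1 = (-2, -3, -3).
Converting to G: (-2, -3, -3) = 3g1 + 3g2 + g3, so the coordinate vector is (3, 3, 1).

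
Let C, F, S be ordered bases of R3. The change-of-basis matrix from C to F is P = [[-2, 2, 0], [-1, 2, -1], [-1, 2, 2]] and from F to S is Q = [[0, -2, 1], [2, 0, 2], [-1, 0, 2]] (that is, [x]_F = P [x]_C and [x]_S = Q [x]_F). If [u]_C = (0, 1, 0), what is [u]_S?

First [u]_F = P [u]_C = (2, 2, 2).
Then [u]_S = Q [u]_F = (-2, 8, 2).

(-2, 8, 2)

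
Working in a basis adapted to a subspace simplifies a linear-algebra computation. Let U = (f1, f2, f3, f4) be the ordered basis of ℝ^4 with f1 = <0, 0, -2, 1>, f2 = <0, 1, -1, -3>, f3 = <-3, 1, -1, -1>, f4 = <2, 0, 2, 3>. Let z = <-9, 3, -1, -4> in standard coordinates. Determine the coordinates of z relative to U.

<-1, 0, 3, 0>

Write z = c_1 f1 + ... + c_4 f4 and solve for the c_i.
Gaussian elimination on [M | z] yields c = (-1, 0, 3, 0).
Check: -f1 + 0·f2 + 3f3 + 0·f4 = <-9, 3, -1, -4>.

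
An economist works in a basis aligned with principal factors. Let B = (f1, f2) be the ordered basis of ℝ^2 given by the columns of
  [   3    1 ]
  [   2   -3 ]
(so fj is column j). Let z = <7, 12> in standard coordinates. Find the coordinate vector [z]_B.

Write z = c_1 f1 + c_2 f2 and solve for the c_i.
System: 3c_1 + c_2 = 7, 2c_1 - 3c_2 = 12; solving gives c_1 = 3, c_2 = -2.
Check: 3f1 - 2f2 = <7, 12>.

<3, -2>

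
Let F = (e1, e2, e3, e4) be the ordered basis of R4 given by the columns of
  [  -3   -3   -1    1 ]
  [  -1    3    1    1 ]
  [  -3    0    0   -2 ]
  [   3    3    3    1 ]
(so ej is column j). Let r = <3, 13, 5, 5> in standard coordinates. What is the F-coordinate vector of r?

<-3, 2, 2, 2>

Write r = c_1 e1 + ... + c_4 e4 and solve for the c_i.
Solving this 4x4 system gives c = (-3, 2, 2, 2).
Check: -3e1 + 2e2 + 2e3 + 2e4 = <3, 13, 5, 5>.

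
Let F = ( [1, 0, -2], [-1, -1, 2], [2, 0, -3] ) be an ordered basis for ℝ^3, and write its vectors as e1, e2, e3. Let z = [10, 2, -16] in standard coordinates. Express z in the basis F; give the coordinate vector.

[0, -2, 4]

[z]_F is the unique c with M c = z, where M has columns e1, ..., e3.
Gaussian elimination on [M | z] yields c = (0, -2, 4).
Check: 0·e1 - 2e2 + 4e3 = [10, 2, -16].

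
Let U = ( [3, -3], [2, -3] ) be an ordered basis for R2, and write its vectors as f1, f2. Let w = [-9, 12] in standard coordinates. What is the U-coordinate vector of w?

[-1, -3]

We seek scalars with c_1 f1 + c_2 f2 = w; equivalently solve M c = w where the columns of M are f1, f2.
System: 3c_1 + 2c_2 = -9, -3c_1 - 3c_2 = 12; solving gives c_1 = -1, c_2 = -3.
Check: -f1 - 3f2 = [-9, 12].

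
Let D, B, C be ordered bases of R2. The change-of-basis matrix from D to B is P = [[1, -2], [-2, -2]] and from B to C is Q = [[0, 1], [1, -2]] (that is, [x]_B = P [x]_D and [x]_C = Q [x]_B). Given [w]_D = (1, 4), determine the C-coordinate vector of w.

(-10, 13)

First [w]_B = P [w]_D = (-7, -10).
Then [w]_C = Q [w]_B = (-10, 13).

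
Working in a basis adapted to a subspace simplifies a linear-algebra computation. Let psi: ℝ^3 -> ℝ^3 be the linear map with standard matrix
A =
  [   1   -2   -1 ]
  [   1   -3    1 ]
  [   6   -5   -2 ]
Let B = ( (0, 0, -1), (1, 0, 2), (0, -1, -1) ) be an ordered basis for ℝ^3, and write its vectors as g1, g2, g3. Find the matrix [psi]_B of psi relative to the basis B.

With P the matrix whose columns are g1, ..., g3, [psi]_B = P^(-1) A P.
Column by column: psi(g1) = A g1 = (1, -1, 2); its B-coordinates (-1, 1, 1) give column 1.
Continuing for each basis vector yields [psi]_B = [[-1, -1, 1], [1, -1, 3], [1, -3, -2]].

[[-1, -1, 1], [1, -1, 3], [1, -3, -2]]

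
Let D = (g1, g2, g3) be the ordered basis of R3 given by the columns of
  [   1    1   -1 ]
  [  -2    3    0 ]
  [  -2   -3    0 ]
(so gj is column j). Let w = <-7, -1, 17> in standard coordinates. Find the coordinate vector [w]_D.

Write w = c_1 g1 + ... + c_3 g3 and solve for the c_i.
Row-reducing the augmented matrix [M | w] gives c = (-4, -3, 0).
Check: -4g1 - 3g2 + 0·g3 = <-7, -1, 17>.

<-4, -3, 0>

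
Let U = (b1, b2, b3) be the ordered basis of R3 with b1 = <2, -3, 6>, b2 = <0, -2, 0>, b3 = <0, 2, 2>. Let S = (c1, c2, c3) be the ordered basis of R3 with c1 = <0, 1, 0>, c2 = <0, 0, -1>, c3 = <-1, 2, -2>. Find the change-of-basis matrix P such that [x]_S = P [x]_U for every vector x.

[[1, -2, 2], [-2, 0, -2], [-2, 0, 0]]

Take x = bj: its U-coordinates are the j-th standard unit vector, so P e_j — column j of P — equals [bj]_S.
b1 = c1 - 2c2 - 2c3, giving column 1 = <1, -2, -2>; repeating for each j gives P = [[1, -2, 2], [-2, 0, -2], [-2, 0, 0]].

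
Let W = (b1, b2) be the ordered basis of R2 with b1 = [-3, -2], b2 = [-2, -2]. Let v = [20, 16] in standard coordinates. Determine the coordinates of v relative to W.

Write v = c_1 b1 + c_2 b2 and solve for the c_i.
System: -3c_1 - 2c_2 = 20, -2c_1 - 2c_2 = 16; solving gives c_1 = -4, c_2 = -4.
Check: -4b1 - 4b2 = [20, 16].

[-4, -4]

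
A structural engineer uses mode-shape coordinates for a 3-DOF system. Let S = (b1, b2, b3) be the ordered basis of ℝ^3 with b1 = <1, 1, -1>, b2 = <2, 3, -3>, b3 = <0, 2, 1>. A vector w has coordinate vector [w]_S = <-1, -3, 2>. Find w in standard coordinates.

The coordinates say w = -b1 - 3b2 + 2b3; adding the scaled basis vectors gives <-7, -6, 12>.

<-7, -6, 12>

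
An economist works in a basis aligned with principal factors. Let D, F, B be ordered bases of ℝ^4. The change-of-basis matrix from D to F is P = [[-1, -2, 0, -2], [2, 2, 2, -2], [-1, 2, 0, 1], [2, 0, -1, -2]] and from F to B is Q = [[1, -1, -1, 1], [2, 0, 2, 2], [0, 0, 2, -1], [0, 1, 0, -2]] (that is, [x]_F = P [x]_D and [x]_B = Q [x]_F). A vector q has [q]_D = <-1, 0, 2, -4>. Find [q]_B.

First [q]_F = P [q]_D = <9, 10, -3, 4>.
Then [q]_B = Q [q]_F = <6, 20, -10, 2>.

<6, 20, -10, 2>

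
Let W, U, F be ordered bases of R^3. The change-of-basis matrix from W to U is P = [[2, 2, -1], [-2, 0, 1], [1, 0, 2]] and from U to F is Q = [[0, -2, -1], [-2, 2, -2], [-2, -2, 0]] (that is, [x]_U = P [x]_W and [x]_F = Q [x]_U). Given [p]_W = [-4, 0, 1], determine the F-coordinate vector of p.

[-16, 40, 0]

First [p]_U = P [p]_W = [-9, 9, -2].
Then [p]_F = Q [p]_U = [-16, 40, 0].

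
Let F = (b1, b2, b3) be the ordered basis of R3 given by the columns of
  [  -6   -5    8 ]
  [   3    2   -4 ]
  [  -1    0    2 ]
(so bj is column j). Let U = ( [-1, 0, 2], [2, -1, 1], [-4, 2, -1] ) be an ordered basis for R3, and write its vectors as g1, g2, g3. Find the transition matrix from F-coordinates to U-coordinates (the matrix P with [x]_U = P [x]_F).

[[0, 1, 0], [1, -2, 0], [2, 0, -2]]

Let M have columns bj and N have columns gj. Then for every x, N [x]_U = x = M [x]_F, so P = N^(-1) M.
Since det N = 1, N^(-1) has integer entries; multiplying gives P = [[0, 1, 0], [1, -2, 0], [2, 0, -2]].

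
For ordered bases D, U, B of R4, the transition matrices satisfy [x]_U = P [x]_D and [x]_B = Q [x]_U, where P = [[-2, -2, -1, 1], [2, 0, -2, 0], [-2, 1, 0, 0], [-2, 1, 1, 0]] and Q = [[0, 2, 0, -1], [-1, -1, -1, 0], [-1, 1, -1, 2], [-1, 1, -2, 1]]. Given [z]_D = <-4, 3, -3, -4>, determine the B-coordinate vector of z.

<-12, -10, 2, -17>

First [z]_U = P [z]_D = <1, -2, 11, 8>.
Then [z]_B = Q [z]_U = <-12, -10, 2, -17>.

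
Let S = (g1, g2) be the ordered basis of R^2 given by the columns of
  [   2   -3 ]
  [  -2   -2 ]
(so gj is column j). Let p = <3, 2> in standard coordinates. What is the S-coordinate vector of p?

[p]_S is the unique c with M c = p, where M has columns g1, g2.
System: 2c_1 - 3c_2 = 3, -2c_1 - 2c_2 = 2; solving gives c_1 = 0, c_2 = -1.
Check: 0·g1 - g2 = <3, 2>.

<0, -1>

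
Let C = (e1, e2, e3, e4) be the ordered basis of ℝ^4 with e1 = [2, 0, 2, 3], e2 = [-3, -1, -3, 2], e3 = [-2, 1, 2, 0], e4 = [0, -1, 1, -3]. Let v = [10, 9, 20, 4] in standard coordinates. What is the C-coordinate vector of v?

We seek scalars with c_1 e1 + ... + c_4 e4 = v; equivalently solve M c = v where the columns of M are e1, ..., e4.
Row-reducing the augmented matrix [M | v] gives c = (2, -4, 3, -2).
Check: 2e1 - 4e2 + 3e3 - 2e4 = [10, 9, 20, 4].

[2, -4, 3, -2]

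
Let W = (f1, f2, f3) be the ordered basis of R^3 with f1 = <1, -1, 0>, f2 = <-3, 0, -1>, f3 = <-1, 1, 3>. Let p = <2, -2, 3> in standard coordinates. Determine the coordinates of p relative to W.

<3, 0, 1>

Write p = c_1 f1 + ... + c_3 f3 and solve for the c_i.
Row-reducing the augmented matrix [M | p] gives c = (3, 0, 1).
Check: 3f1 + 0·f2 + f3 = <2, -2, 3>.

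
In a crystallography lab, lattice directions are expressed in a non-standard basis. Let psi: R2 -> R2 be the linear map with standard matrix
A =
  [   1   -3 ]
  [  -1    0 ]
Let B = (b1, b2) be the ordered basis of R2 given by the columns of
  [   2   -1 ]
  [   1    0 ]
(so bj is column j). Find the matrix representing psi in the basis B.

[[-2, 1], [-3, 3]]

With P the matrix whose columns are b1, b2, [psi]_B = P^(-1) A P.
Column by column: psi(b1) = A b1 = [-1, -2]; its B-coordinates [-2, -3] give column 1.
Continuing for each basis vector yields [psi]_B = [[-2, 1], [-3, 3]].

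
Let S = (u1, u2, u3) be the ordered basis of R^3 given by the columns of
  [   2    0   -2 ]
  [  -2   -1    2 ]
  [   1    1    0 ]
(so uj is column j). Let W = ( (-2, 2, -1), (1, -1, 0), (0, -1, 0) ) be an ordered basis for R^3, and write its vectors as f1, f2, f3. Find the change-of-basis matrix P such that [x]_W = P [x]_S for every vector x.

[[-1, -1, 0], [0, -2, -2], [0, 1, 0]]

Column j of P is [uj]_W, since P maps S-coordinates to W-coordinates.
Expressing u1 in W: u1 = -f1 + 0·f2 + 0·f3, so column 1 of P is (-1, 0, 0).
Doing the same for each uj gives P = [[-1, -1, 0], [0, -2, -2], [0, 1, 0]].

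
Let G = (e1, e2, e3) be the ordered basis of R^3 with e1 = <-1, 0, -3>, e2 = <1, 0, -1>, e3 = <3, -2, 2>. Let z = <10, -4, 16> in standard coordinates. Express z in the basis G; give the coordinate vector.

<-4, 0, 2>

[z]_G is the unique c with M c = z, where M has columns e1, ..., e3.
Gaussian elimination on [M | z] yields c = (-4, 0, 2).
Check: -4e1 + 0·e2 + 2e3 = <10, -4, 16>.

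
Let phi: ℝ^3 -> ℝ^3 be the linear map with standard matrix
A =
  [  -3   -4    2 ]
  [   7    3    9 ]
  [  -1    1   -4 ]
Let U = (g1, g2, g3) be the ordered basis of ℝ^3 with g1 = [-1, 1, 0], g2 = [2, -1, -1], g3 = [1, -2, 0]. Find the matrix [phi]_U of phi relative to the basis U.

Let P have columns g1, ..., g3. Then [phi]_U = P^(-1) A P.
Here det P = 1, so P^(-1) is integer; computing A P first and then P^(-1)(A P) gives [[0, 3, -2], [-2, -1, 3], [3, 1, -3]].

[[0, 3, -2], [-2, -1, 3], [3, 1, -3]]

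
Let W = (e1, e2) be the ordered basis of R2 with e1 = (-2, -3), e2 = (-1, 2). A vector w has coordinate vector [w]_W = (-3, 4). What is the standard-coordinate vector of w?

(2, 17)

The coordinates say w = -3e1 + 4e2; adding the scaled basis vectors gives (2, 17).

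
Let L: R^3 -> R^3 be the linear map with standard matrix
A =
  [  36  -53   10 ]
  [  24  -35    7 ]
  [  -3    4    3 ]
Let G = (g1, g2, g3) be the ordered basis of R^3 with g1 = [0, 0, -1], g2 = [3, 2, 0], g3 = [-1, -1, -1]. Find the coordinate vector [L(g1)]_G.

Column 1 of [L]_G is the G-coordinate vector of L(g1).
In standard coordinates L(g1) = A g1 = [-10, -7, -3].
Converting to G: [-10, -7, -3] = 2g1 - 3g2 + g3, so the coordinate vector is [2, -3, 1].

[2, -3, 1]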